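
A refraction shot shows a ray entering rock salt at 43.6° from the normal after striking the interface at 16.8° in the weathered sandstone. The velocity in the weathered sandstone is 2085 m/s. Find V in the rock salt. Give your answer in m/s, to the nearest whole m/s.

Snell's law: sin 16.8°/V₁ = sin 43.6°/V₂.
V₂ = V₁·sin 43.6°/sin 16.8° = 2085 × 2.3860 = 4974.74 m/s.

4975 m/s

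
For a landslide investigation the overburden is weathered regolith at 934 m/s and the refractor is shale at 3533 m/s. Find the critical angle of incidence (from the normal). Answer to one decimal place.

15.3°

At critical incidence the refracted ray runs along the interface (θ₂ = 90°), so sin θ_c = V₁/V₂.
θ_c = arcsin(934/3533) = arcsin 0.2644 = 15.33°.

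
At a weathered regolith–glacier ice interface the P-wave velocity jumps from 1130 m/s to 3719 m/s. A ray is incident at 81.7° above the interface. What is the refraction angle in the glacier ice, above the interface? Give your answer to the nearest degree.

Angle from the normal: 90° − 81.7° = 8.3°.
sin θ₁/V₁ = sin θ₂/V₂ ⇒ sin θ₂ = 3719·sin 8.3°/1130 = 3719·0.1444/1130 = 0.4751.
θ₂ = arcsin 0.4751 = 28.37° from the normal.
From the interface: 90° − 28.37° = 61.63°.

62°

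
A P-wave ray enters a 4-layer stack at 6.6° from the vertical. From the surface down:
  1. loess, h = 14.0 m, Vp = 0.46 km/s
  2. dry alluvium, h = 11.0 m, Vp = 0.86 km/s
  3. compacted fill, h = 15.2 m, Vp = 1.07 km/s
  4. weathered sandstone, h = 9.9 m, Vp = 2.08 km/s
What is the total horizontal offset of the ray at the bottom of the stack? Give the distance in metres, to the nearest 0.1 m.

Ray parameter p = sin 6.6° / 0.46 km/s = 2.4986e-01 s/km.
Layer 1: θ = 6.60°; offset = 14.0·tan 6.60° = 1.620 m.
Layer 2: sin θ = p·0.86 = 0.2149 → θ = 12.41°; offset = 11.0·tan 12.41° = 2.420 m.
Layer 3: sin θ = p·1.07 = 0.2674 → θ = 15.51°; offset = 15.2·tan 15.51° = 4.217 m.
Layer 4: sin θ = p·2.08 = 0.5197 → θ = 31.31°; offset = 9.9·tan 31.31° = 6.022 m.
Total horizontal offset = 14.280 m.

14.3 m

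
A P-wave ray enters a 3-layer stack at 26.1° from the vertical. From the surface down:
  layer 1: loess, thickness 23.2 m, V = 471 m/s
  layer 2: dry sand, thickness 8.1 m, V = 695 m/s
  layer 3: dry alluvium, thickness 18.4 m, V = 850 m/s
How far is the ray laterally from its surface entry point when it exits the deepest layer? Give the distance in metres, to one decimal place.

Ray parameter p = sin 26.1° / 471 m/s = 9.3405e-04 s/m.
Layer 1: θ = 26.10°; offset = 23.2·tan 26.10° = 11.366 m.
Layer 2: sin θ = p·695 = 0.6492 → θ = 40.48°; offset = 8.1·tan 40.48° = 6.913 m.
Layer 3: sin θ = p·850 = 0.7939 → θ = 52.56°; offset = 18.4·tan 52.56° = 24.028 m.
Σ offsets = 42.306 m.

42.3 m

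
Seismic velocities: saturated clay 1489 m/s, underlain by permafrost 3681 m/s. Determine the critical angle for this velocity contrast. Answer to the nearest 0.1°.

Critical incidence: sin θ_c = V₁/V₂ = 1489/3681 = 0.4045.
θ_c = arcsin 0.4045 = 23.86°.

23.9°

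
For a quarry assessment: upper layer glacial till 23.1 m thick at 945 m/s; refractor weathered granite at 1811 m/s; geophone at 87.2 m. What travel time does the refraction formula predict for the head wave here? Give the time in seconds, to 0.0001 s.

θ_c = arcsin(V₁/V₂) = arcsin(945/1811) = 31.45°, cos θ_c = 0.8531.
Intercept time tᵢ = 2h cos θ_c / V₁ = 2·23.1·0.8531/945 = 0.04171 s.
t = x/V₂ + tᵢ = 87.2/1811 + 0.04171 = 0.08986 s.

0.0899 s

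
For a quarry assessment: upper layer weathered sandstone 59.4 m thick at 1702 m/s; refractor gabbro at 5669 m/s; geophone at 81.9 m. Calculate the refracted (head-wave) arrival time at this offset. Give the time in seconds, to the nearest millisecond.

0.081 s

t = x/V₂ + 2h·√(V₂²−V₁²)/(V₁V₂).
√(V₂²−V₁²) = √(5669²−1702²) = 5407.5 m/s; delay term = 2·59.4·5407.5/(1702·5669) = 0.06658 s.
t = 81.9/5669 + 0.06658 = 0.08103 s.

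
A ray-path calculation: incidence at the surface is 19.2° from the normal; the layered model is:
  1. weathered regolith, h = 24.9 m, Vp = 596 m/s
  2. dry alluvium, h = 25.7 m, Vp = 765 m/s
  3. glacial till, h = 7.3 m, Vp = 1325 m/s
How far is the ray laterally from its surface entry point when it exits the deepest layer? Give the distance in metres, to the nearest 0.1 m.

28.5 m

p = sin θ₁/V₁ = sin 19.2°/596 = 5.5179e-04 s/m is conserved through the stack.
Layer 1: θ = 19.20°; offset = 24.9·tan 19.20° = 8.671 m.
Layer 2: sin θ = p·765 = 0.4221 → θ = 24.97°; offset = 25.7·tan 24.97° = 11.967 m.
Layer 3: sin θ = p·1325 = 0.7311 → θ = 46.98°; offset = 7.3·tan 46.98° = 7.823 m.
Total horizontal offset = 28.461 m.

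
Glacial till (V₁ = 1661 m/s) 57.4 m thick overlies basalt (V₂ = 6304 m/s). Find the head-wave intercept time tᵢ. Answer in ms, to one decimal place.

66.7 ms

θ_c = arcsin(V₁/V₂) = arcsin(1661/6304) = 15.28°; cos θ_c = 0.9647.
tᵢ = 2h·cos θ_c / V₁ = 2·57.4·0.9647 / 1661 = 0.06667 s.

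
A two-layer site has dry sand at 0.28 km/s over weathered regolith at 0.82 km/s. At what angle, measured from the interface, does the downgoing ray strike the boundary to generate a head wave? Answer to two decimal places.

At critical incidence the refracted ray runs along the interface (θ₂ = 90°), so sin θ_c = V₁/V₂.
θ_c = arcsin(0.28/0.82) = arcsin 0.3415 = 19.97°.
Measured from the interface: 90° − 19.97° = 70.03°.

70.03°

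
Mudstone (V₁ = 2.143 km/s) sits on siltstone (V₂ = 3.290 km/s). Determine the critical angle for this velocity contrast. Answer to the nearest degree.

At critical incidence the refracted ray runs along the interface (θ₂ = 90°), so sin θ_c = V₁/V₂.
θ_c = arcsin(2.143/3.290) = arcsin 0.6514 = 40.64°.

41°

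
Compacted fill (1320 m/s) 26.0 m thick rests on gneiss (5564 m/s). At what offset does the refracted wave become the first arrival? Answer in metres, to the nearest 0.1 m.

x_cross = 2h·√((V₂+V₁)/(V₂−V₁)).
(V₂+V₁)/(V₂−V₁) = (5564+1320)/(5564−1320) = 1.6221; √ = 1.2736.
x_cross = 2·26.0·1.2736 = 66.23 m.

66.2 m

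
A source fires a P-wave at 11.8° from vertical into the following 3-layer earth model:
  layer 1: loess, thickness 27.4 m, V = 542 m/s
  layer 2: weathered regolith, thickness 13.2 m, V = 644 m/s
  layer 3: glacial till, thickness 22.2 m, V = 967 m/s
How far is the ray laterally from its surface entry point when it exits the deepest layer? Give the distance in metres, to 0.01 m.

17.73 m

Apply Snell's law at each interface; in layer i the horizontal offset is hᵢ·tan θᵢ.
Layer 1: θ = 11.80°; offset = 27.4·tan 11.80° = 5.7242 m.
Layer 2: sin θ = 644·sin 11.8°/542 = 0.2430, θ = 14.06°; offset = 13.2·tan 14.06° = 3.3064 m.
Layer 3: sin θ = 967·sin 11.8°/542 = 0.3648, θ = 21.40°; offset = 22.2·tan 21.40° = 8.6993 m.
Total horizontal offset = 17.7299 m.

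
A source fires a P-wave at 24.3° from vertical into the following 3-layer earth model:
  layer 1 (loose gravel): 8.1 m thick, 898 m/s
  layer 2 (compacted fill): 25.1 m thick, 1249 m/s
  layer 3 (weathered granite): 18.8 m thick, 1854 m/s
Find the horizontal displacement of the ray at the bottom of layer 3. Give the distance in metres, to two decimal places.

51.46 m

Apply Snell's law at each interface; in layer i the horizontal offset is hᵢ·tan θᵢ.
Layer 1: θ = 24.30°; offset = 8.1·tan 24.30° = 3.6573 m.
Layer 2: sin θ = 1249·sin 24.3°/898 = 0.5724, θ = 34.92°; offset = 25.1·tan 34.92° = 17.5199 m.
Layer 3: sin θ = 1854·sin 24.3°/898 = 0.8496, θ = 58.17°; offset = 18.8·tan 58.17° = 30.2847 m.
Total horizontal offset = 51.4619 m.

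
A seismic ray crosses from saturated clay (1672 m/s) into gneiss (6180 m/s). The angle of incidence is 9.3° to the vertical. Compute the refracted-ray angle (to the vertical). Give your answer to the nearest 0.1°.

sin θ₁/V₁ = sin θ₂/V₂ ⇒ sin θ₂ = 6180·sin 9.3°/1672 = 6180·0.1616/1672 = 0.5973.
θ₂ = sin⁻¹(0.5973) = 36.68° (from vertical).

36.7°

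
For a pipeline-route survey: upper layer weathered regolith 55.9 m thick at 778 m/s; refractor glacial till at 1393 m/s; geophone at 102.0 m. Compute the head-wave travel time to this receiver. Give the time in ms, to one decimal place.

192.4 ms

t = x/V₂ + 2h·√(V₂²−V₁²)/(V₁V₂).
√(V₂²−V₁²) = √(1393²−778²) = 1155.5 m/s; delay term = 2·55.9·1155.5/(778·1393) = 0.11920 s.
t = 102.0/1393 + 0.11920 = 0.19242 s.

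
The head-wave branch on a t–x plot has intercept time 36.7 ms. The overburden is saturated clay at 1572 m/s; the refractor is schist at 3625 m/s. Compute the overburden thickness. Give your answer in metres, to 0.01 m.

h = tᵢ·V₁·V₂ / (2·√(V₂²−V₁²)).
√(V₂²−V₁²) = √(3625² − 1572²) = 3266.4 m/s.
h = 0.0367 s × 1572 × 3625 / (2 × 3266.4) = 32.01 m.

32.01 m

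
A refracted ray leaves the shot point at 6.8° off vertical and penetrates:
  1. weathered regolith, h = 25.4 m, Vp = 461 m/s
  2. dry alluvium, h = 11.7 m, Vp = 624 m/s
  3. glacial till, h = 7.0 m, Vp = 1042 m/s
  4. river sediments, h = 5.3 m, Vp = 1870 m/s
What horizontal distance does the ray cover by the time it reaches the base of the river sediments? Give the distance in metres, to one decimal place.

9.8 m

Ray parameter p = sin 6.8° / 461 m/s = 2.5684e-04 s/m.
Layer 1: θ = 6.80°; offset = 25.4·tan 6.80° = 3.029 m.
Layer 2: sin θ = p·624 = 0.1603 → θ = 9.22°; offset = 11.7·tan 9.22° = 1.900 m.
Layer 3: sin θ = p·1042 = 0.2676 → θ = 15.52°; offset = 7.0·tan 15.52° = 1.944 m.
Layer 4: sin θ = p·1870 = 0.4803 → θ = 28.70°; offset = 5.3·tan 28.70° = 2.902 m.
Σ offsets = 9.775 m.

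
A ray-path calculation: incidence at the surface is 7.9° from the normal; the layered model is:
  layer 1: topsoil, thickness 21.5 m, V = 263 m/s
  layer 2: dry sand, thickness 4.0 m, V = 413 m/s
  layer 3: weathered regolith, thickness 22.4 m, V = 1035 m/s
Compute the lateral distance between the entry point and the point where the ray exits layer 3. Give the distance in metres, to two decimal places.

18.27 m

p = sin θ₁/V₁ = sin 7.9°/263 = 5.2260e-04 s/m is conserved through the stack.
Layer 1: θ = 7.90°; offset = 21.5·tan 7.90° = 2.9834 m.
Layer 2: sin θ = p·413 = 0.2158 → θ = 12.46°; offset = 4.0·tan 12.46° = 0.8842 m.
Layer 3: sin θ = p·1035 = 0.5409 → θ = 32.74°; offset = 22.4·tan 32.74° = 14.4051 m.
Σ offsets = 18.2727 m.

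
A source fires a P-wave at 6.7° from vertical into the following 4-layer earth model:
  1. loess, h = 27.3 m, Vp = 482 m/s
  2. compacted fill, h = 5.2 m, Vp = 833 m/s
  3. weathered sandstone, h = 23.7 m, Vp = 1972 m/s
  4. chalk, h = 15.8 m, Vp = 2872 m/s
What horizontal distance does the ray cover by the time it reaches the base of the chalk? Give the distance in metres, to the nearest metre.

32 m

Apply Snell's law at each interface; in layer i the horizontal offset is hᵢ·tan θᵢ.
Layer 1: θ = 6.70°; offset = 27.3·tan 6.70° = 3.207 m.
Layer 2: sin θ = 833·sin 6.7°/482 = 0.2016, θ = 11.63°; offset = 5.2·tan 11.63° = 1.070 m.
Layer 3: sin θ = 1972·sin 6.7°/482 = 0.4773, θ = 28.51°; offset = 23.7·tan 28.51° = 12.874 m.
Layer 4: sin θ = 2872·sin 6.7°/482 = 0.6952, θ = 44.04°; offset = 15.8·tan 44.04° = 15.280 m.
Summing the layer offsets gives 32.432 m.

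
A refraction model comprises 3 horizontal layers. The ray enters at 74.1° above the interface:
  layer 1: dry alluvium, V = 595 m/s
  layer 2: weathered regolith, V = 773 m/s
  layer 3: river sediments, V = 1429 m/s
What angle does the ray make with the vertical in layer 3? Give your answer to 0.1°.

41.1°

From the normal: θ₁ = 90° − 74.1° = 15.9°.
Ray parameter p = sin 15.9° / 595 = 4.6044e-04 s/m.
sin θ_3 = p·V_3 = 4.6044e-04 × 1429 = 0.6580.
θ_3 = 41.14° from the vertical.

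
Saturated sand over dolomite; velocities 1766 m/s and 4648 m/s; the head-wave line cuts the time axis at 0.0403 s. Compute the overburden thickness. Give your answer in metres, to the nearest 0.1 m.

h = tᵢ·V₁·V₂ / (2·√(V₂²−V₁²)).
√(V₂²−V₁²) = √(4648² − 1766²) = 4299.4 m/s.
h = 0.0403 s × 1766 × 4648 / (2 × 4299.4) = 38.47 m.

38.5 m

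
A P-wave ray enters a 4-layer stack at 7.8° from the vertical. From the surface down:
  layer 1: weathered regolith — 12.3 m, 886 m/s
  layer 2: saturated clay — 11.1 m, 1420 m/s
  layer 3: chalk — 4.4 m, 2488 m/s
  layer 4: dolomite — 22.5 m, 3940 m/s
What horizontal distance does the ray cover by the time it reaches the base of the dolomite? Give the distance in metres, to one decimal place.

Ray parameter p = sin 7.8° / 886 m/s = 1.5318e-04 s/m.
Layer 1: θ = 7.80°; offset = 12.3·tan 7.80° = 1.685 m.
Layer 2: sin θ = p·1420 = 0.2175 → θ = 12.56°; offset = 11.1·tan 12.56° = 2.474 m.
Layer 3: sin θ = p·2488 = 0.3811 → θ = 22.40°; offset = 4.4·tan 22.40° = 1.814 m.
Layer 4: sin θ = p·3940 = 0.6035 → θ = 37.12°; offset = 22.5·tan 37.12° = 17.030 m.
Summing the layer offsets gives 23.003 m.

23.0 m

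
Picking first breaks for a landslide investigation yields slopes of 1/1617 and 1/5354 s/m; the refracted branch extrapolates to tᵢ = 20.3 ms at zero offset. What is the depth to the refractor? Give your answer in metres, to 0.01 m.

h = tᵢ·V₁·V₂ / (2·√(V₂²−V₁²)).
√(V₂²−V₁²) = √(5354² − 1617²) = 5104.0 m/s.
h = 0.0203 s × 1617 × 5354 / (2 × 5104.0) = 17.22 m.

17.22 m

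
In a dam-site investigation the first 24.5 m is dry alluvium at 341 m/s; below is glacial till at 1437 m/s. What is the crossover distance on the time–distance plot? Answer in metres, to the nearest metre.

θ_c = arcsin(341/1437) = 13.73°, so cos θ_c = 0.9714 and tᵢ = 2h cos θ_c/V₁ = 0.1396 s.
At crossover x/V₁ = x/V₂ + tᵢ ⇒ x = tᵢ/(1/V₁ − 1/V₂) = 0.13959/(2.9326e-03 − 6.9589e-04) = 62.41 m.

62 m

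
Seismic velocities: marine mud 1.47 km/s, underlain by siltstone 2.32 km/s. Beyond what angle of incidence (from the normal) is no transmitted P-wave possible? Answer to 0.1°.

Critical incidence: sin θ_c = V₁/V₂ = 1.47/2.32 = 0.6336.
θ_c = arcsin 0.6336 = 39.32°.

39.3°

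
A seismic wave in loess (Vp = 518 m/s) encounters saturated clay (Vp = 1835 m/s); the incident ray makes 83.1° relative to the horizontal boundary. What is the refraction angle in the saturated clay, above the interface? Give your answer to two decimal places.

64.81°

Convert to the normal: θ₁ = 90° − 83.1° = 6.9°.
sin θ₁/V₁ = sin θ₂/V₂ ⇒ sin θ₂ = 1835·sin 6.9°/518 = 1835·0.1201/518 = 0.4256.
θ₂ = arcsin 0.4256 = 25.19° from the normal.
From the interface: 90° − 25.19° = 64.81°.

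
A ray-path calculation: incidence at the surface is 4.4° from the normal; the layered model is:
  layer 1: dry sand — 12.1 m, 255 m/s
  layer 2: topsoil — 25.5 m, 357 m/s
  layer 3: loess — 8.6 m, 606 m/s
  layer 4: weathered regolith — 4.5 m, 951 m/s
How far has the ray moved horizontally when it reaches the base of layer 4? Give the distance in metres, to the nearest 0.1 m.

6.6 m

p = sin θ₁/V₁ = sin 4.4°/255 = 3.0086e-04 s/m is conserved through the stack.
Layer 1: θ = 4.40°; offset = 12.1·tan 4.40° = 0.931 m.
Layer 2: sin θ = p·357 = 0.1074 → θ = 6.17°; offset = 25.5·tan 6.17° = 2.755 m.
Layer 3: sin θ = p·606 = 0.1823 → θ = 10.50°; offset = 8.6·tan 10.50° = 1.595 m.
Layer 4: sin θ = p·951 = 0.2861 → θ = 16.63°; offset = 4.5·tan 16.63° = 1.344 m.
Total horizontal offset = 6.624 m.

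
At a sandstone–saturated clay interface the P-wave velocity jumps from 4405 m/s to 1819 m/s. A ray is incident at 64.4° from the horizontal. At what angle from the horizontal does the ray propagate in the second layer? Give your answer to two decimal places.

79.72°

Angle from the normal: 90° − 64.4° = 25.6°.
Snell's law: sin θ₂ = (V₂/V₁)·sin θ₁ = (1819/4405)·sin 25.6° = 0.1784.
θ₂ = arcsin 0.1784 = 10.28° from the normal.
From the interface: 90° − 10.28° = 79.72°.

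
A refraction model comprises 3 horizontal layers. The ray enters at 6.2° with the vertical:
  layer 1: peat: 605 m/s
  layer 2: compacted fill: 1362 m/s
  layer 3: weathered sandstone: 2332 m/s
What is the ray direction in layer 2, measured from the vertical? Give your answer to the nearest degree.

14°

Snell's law across each interface conserves sin θ / V, so sin θ_2 = V_2·sin θ₁/V₁.
sin θ_2 = 1362 × sin 6.2° / 605 = 0.2431.
θ_2 = arcsin 0.2431 = 14.07°.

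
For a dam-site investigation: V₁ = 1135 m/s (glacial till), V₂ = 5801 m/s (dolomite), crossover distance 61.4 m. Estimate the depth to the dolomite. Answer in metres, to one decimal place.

25.2 m

h = (x_cross/2)·√((V₂−V₁)/(V₂+V₁)).
(V₂−V₁)/(V₂+V₁) = (5801−1135)/(5801+1135) = 0.6727; √ = 0.8202.
h = (61.4/2)·0.8202 = 25.18 m.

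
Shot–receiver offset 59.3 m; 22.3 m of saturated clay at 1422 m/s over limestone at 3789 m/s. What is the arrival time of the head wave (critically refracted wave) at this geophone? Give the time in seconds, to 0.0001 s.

t = x/V₂ + 2h·√(V₂²−V₁²)/(V₁V₂).
√(V₂²−V₁²) = √(3789²−1422²) = 3512.0 m/s; delay term = 2·22.3·3512.0/(1422·3789) = 0.02907 s.
t = 59.3/3789 + 0.02907 = 0.04472 s.

0.0447 s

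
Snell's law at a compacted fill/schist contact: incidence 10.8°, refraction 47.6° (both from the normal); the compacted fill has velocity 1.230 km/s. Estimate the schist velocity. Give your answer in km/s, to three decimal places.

Snell's law: sin 10.8°/V₁ = sin 47.6°/V₂.
V₂ = V₁·sin 47.6°/sin 10.8° = 1.230 × 3.9409 = 4.847 km/s.

4.847 km/s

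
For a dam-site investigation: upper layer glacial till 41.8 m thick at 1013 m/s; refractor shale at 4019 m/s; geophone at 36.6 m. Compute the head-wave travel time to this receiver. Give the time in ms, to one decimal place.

t = x/V₂ + 2h·√(V₂²−V₁²)/(V₁V₂).
√(V₂²−V₁²) = √(4019²−1013²) = 3889.2 m/s; delay term = 2·41.8·3889.2/(1013·4019) = 0.07986 s.
t = 36.6/4019 + 0.07986 = 0.08897 s.

89.0 ms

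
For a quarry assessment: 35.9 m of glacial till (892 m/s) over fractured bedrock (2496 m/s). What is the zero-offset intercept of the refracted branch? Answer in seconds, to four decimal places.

0.0752 s

tᵢ = 2h·√(V₂²−V₁²)/(V₁V₂).
√(V₂²−V₁²) = √(2496²−892²) = 2331.2 m/s.
tᵢ = 2·35.9·2331.2/(892·2496) = 0.07518 s.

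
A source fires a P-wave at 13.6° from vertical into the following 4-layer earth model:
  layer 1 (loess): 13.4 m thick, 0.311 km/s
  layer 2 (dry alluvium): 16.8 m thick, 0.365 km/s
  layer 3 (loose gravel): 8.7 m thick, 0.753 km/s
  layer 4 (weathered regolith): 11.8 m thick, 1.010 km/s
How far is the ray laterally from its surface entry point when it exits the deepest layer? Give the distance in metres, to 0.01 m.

Ray parameter p = sin 13.6° / 0.311 km/s = 7.5608e-01 s/km.
Layer 1: θ = 13.60°; offset = 13.4·tan 13.60° = 3.2418 m.
Layer 2: sin θ = p·0.365 = 0.2760 → θ = 16.02°; offset = 16.8·tan 16.02° = 4.8236 m.
Layer 3: sin θ = p·0.753 = 0.5693 → θ = 34.70°; offset = 8.7·tan 34.70° = 6.0250 m.
Layer 4: sin θ = p·1.010 = 0.7636 → θ = 49.79°; offset = 11.8·tan 49.79° = 13.9568 m.
Summing the layer offsets gives 28.0472 m.

28.05 m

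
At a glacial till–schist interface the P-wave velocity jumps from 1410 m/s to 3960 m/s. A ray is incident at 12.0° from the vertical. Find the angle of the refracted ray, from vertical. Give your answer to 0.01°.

35.73°

Snell's law: sin θ₂ = (V₂/V₁)·sin θ₁ = (3960/1410)·sin 12.0° = 0.5839.
θ₂ = arcsin 0.5839 = 35.73° from the normal.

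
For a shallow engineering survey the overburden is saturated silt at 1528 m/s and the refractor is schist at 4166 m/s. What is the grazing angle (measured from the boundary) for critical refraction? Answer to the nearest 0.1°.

68.5°

Critical incidence: sin θ_c = V₁/V₂ = 1528/4166 = 0.3668.
θ_c = arcsin 0.3668 = 21.52°.
Measured from the interface: 90° − 21.52° = 68.48°.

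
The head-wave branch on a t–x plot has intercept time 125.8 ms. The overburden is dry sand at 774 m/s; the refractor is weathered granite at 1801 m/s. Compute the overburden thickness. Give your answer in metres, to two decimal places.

53.92 m

θ_c = arcsin(774/1801) = 25.45°; cos θ_c = 0.9029.
tᵢ = 2h cos θ_c/V₁ ⇒ h = tᵢ·V₁/(2 cos θ_c) = 0.1258·774/(2·0.9029) = 53.92 m.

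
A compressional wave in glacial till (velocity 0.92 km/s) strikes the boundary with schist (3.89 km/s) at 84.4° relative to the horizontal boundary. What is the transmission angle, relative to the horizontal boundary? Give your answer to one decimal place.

Angle from the normal: 90° − 84.4° = 5.6°.
Snell's law: sin θ₂ = (V₂/V₁)·sin θ₁ = (3.89/0.92)·sin 5.6° = 0.4126.
θ₂ = arcsin 0.4126 = 24.37° from the normal.
From the interface: 90° − 24.37° = 65.63°.

65.6°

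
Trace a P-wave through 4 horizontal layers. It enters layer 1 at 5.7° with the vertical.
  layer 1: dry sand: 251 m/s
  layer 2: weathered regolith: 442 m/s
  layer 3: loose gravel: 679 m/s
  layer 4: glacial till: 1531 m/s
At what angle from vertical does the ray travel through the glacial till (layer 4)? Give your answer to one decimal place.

37.3°

Snell's law across each interface conserves sin θ / V, so sin θ_4 = V_4·sin θ₁/V₁.
sin θ_4 = 1531 × sin 5.7° / 251 = 0.6058.
θ_4 = arcsin 0.6058 = 37.29°.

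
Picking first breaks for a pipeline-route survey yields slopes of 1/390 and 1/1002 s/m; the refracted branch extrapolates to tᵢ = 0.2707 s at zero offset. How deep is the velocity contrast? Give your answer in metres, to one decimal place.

θ_c = arcsin(390/1002) = 22.91°; cos θ_c = 0.9211.
tᵢ = 2h cos θ_c/V₁ ⇒ h = tᵢ·V₁/(2 cos θ_c) = 0.2707·390/(2·0.9211) = 57.31 m.

57.3 m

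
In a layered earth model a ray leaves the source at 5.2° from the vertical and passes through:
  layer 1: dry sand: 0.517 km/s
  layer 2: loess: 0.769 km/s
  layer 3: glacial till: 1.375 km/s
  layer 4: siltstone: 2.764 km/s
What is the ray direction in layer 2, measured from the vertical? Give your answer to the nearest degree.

Ray parameter p = sin 5.2° / 0.517 = 1.7530e-01 s/km.
sin θ_2 = p·V_2 = 1.7530e-01 × 0.769 = 0.1348.
θ_2 = 7.75° from the vertical.

8°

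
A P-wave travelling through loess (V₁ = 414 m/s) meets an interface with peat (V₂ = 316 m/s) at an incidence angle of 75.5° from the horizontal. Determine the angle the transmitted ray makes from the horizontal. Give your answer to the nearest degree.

79°

Convert to the normal: θ₁ = 90° − 75.5° = 14.5°.
sin θ₁/V₁ = sin θ₂/V₂ ⇒ sin θ₂ = 316·sin 14.5°/414 = 316·0.2504/414 = 0.1911.
θ₂ = arcsin 0.1911 = 11.02° from the normal.
From the interface: 90° − 11.02° = 78.98°.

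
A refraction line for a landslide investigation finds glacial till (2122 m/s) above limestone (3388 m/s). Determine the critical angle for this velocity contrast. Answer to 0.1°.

38.8°

At critical incidence the refracted ray runs along the interface (θ₂ = 90°), so sin θ_c = V₁/V₂.
θ_c = arcsin(2122/3388) = arcsin 0.6263 = 38.78°.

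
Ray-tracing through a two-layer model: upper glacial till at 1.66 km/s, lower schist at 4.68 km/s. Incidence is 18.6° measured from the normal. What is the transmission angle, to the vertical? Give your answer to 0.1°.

Snell's law: sin θ₂ = (V₂/V₁)·sin θ₁ = (4.68/1.66)·sin 18.6° = 0.8992.
θ₂ = sin⁻¹(0.8992) = 64.06° (from vertical).

64.1°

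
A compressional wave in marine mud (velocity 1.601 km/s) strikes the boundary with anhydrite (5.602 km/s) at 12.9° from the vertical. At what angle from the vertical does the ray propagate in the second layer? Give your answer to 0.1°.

51.4°

sin θ₁/V₁ = sin θ₂/V₂ ⇒ sin θ₂ = 5.602·sin 12.9°/1.601 = 5.602·0.2233/1.601 = 0.7812.
θ₂ = arcsin 0.7812 = 51.37° from the normal.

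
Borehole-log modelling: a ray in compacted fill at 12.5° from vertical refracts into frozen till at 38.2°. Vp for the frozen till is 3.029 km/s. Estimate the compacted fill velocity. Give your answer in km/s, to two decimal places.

1.06 km/s

Snell's law: sin 12.5°/V₁ = sin 38.2°/V₂.
V₁ = V₂·sin 12.5°/sin 38.2° = 3.029 × 0.3500 = 1.06 km/s.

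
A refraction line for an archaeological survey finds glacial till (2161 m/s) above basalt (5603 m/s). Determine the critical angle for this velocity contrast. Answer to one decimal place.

22.7°

At critical incidence the refracted ray runs along the interface (θ₂ = 90°), so sin θ_c = V₁/V₂.
θ_c = arcsin(2161/5603) = arcsin 0.3857 = 22.69°.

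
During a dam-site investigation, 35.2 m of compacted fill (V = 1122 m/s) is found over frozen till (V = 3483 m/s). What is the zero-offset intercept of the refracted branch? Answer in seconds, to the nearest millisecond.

0.059 s

tᵢ = 2h·√(V₂²−V₁²)/(V₁V₂).
√(V₂²−V₁²) = √(3483²−1122²) = 3297.3 m/s.
tᵢ = 2·35.2·3297.3/(1122·3483) = 0.05940 s.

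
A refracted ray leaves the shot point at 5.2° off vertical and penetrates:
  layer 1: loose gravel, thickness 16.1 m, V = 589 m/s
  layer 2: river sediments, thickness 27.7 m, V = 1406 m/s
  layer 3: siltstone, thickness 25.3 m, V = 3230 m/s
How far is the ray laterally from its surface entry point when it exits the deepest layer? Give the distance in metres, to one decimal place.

Apply Snell's law at each interface; in layer i the horizontal offset is hᵢ·tan θᵢ.
Layer 1: θ = 5.20°; offset = 16.1·tan 5.20° = 1.465 m.
Layer 2: sin θ = 1406·sin 5.2°/589 = 0.2163, θ = 12.49°; offset = 27.7·tan 12.49° = 6.138 m.
Layer 3: sin θ = 3230·sin 5.2°/589 = 0.4970, θ = 29.80°; offset = 25.3·tan 29.80° = 14.491 m.
Summing the layer offsets gives 22.095 m.

22.1 m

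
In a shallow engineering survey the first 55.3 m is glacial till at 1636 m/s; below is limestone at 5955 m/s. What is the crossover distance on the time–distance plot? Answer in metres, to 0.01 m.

θ_c = arcsin(1636/5955) = 15.95°, so cos θ_c = 0.9615 and tᵢ = 2h cos θ_c/V₁ = 0.0650 s.
At crossover x/V₁ = x/V₂ + tᵢ ⇒ x = tᵢ/(1/V₁ − 1/V₂) = 0.06500/(6.1125e-04 − 1.6793e-04) = 146.63 m.

146.63 m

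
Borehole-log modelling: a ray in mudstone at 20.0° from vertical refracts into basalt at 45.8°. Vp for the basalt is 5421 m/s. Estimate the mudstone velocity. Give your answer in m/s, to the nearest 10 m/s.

2590 m/s

Snell's law: sin 20.0°/V₁ = sin 45.8°/V₂.
V₁ = V₂·sin 20.0°/sin 45.8° = 5421 × 0.4771 = 2586.22 m/s.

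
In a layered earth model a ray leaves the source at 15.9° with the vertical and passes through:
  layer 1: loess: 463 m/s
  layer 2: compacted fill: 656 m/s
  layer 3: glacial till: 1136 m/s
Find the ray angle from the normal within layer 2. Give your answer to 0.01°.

22.84°

Snell's law across each interface conserves sin θ / V, so sin θ_2 = V_2·sin θ₁/V₁.
sin θ_2 = 656 × sin 15.9° / 463 = 0.3882.
θ_2 = arcsin 0.3882 = 22.84°.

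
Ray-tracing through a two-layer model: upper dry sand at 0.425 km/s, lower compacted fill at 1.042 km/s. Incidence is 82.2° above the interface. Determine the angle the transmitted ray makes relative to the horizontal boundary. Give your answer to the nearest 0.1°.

Convert to the normal: θ₁ = 90° − 82.2° = 7.8°.
sin θ₁/V₁ = sin θ₂/V₂ ⇒ sin θ₂ = 1.042·sin 7.8°/0.425 = 1.042·0.1357/0.425 = 0.3327.
θ₂ = arcsin 0.3327 = 19.44° from the normal.
From the interface: 90° − 19.44° = 70.56°.

70.6°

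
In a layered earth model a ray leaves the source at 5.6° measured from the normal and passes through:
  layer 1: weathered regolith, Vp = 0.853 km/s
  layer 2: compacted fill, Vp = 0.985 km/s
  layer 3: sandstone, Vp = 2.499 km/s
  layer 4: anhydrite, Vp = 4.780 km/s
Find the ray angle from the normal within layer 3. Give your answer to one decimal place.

16.6°

Snell's law across each interface conserves sin θ / V, so sin θ_3 = V_3·sin θ₁/V₁.
sin θ_3 = 2.499 × sin 5.6° / 0.853 = 0.2859.
θ_3 = arcsin 0.2859 = 16.61°.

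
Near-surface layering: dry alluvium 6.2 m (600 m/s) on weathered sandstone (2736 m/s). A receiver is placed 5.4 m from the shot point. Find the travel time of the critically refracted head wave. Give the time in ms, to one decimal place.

22.1 ms

t = x/V₂ + 2h·√(V₂²−V₁²)/(V₁V₂).
√(V₂²−V₁²) = √(2736²−600²) = 2669.4 m/s; delay term = 2·6.2·2669.4/(600·2736) = 0.02016 s.
t = 5.4/2736 + 0.02016 = 0.02214 s.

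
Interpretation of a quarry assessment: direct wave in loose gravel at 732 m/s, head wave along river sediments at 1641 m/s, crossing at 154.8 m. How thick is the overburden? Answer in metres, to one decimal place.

47.9 m

h = (x_cross/2)·√((V₂−V₁)/(V₂+V₁)).
(V₂−V₁)/(V₂+V₁) = (1641−732)/(1641+732) = 0.3831; √ = 0.6189.
h = (154.8/2)·0.6189 = 47.90 m.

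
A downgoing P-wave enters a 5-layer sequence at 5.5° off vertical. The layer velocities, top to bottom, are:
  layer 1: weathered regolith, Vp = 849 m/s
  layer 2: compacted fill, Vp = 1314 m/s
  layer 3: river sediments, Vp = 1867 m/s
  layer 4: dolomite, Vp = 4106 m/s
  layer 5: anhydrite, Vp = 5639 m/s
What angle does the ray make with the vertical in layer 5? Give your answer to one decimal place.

39.5°

Snell's law across each interface conserves sin θ / V, so sin θ_5 = V_5·sin θ₁/V₁.
sin θ_5 = 5639 × sin 5.5° / 849 = 0.6366.
θ_5 = 39.54° from the vertical.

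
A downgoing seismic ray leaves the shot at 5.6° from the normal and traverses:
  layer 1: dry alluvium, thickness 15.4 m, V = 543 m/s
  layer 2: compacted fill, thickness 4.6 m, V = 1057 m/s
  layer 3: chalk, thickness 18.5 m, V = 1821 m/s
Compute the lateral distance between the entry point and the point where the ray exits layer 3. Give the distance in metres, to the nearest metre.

Apply Snell's law at each interface; in layer i the horizontal offset is hᵢ·tan θᵢ.
Layer 1: θ = 5.60°; offset = 15.4·tan 5.60° = 1.510 m.
Layer 2: sin θ = 1057·sin 5.6°/543 = 0.1900, θ = 10.95°; offset = 4.6·tan 10.95° = 0.890 m.
Layer 3: sin θ = 1821·sin 5.6°/543 = 0.3273, θ = 19.10°; offset = 18.5·tan 19.10° = 6.407 m.
Total horizontal offset = 8.807 m.

9 m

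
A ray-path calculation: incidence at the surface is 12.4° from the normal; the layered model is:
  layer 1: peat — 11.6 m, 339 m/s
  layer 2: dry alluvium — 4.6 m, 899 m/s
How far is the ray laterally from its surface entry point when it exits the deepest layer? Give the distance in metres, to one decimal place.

Ray parameter p = sin 12.4° / 339 m/s = 6.3344e-04 s/m.
Layer 1: θ = 12.40°; offset = 11.6·tan 12.40° = 2.550 m.
Layer 2: sin θ = p·899 = 0.5695 → θ = 34.71°; offset = 4.6·tan 34.71° = 3.187 m.
Σ offsets = 5.737 m.

5.7 m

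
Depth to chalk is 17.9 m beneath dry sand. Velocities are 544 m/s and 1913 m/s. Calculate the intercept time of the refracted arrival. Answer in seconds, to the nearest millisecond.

θ_c = arcsin(V₁/V₂) = arcsin(544/1913) = 16.52°; cos θ_c = 0.9587.
tᵢ = 2h·cos θ_c / V₁ = 2·17.9·0.9587 / 544 = 0.06309 s.

0.063 s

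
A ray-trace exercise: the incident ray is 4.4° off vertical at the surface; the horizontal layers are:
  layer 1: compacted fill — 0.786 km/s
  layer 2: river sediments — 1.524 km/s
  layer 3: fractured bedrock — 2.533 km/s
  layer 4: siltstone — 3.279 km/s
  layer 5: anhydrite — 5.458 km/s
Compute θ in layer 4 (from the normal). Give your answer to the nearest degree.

Ray parameter p = sin 4.4° / 0.786 = 9.7607e-02 s/km.
sin θ_4 = p·V_4 = 9.7607e-02 × 3.279 = 0.3201.
θ_4 = arcsin 0.3201 = 18.67°.

19°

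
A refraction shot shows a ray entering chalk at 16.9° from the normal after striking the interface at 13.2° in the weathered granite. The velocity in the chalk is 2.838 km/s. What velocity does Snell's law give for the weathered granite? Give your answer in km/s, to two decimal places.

Snell's law: sin 13.2°/V₁ = sin 16.9°/V₂.
V₁ = V₂·sin 13.2°/sin 16.9° = 2.838 × 0.7855 = 2.23 km/s.

2.23 km/s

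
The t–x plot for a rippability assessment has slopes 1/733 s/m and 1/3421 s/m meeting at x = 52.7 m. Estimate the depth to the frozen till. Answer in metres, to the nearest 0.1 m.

h = (x_cross/2)·√((V₂−V₁)/(V₂+V₁)).
(V₂−V₁)/(V₂+V₁) = (3421−733)/(3421+733) = 0.6471; √ = 0.8044.
h = (52.7/2)·0.8044 = 21.20 m.

21.2 m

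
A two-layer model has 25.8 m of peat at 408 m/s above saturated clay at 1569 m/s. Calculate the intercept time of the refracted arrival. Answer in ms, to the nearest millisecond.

θ_c = arcsin(V₁/V₂) = arcsin(408/1569) = 15.07°; cos θ_c = 0.9656.
tᵢ = 2h·cos θ_c / V₁ = 2·25.8·0.9656 / 408 = 0.12212 s.

122 ms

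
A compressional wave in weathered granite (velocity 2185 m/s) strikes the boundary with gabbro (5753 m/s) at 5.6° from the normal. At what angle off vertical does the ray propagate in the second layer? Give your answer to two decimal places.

14.89°

Snell's law: sin θ₂ = (V₂/V₁)·sin θ₁ = (5753/2185)·sin 5.6° = 0.2569.
θ₂ = arcsin 0.2569 = 14.89° from the normal.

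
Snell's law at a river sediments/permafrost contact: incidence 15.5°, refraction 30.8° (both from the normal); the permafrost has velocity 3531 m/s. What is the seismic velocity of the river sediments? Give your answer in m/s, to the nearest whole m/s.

1843 m/s

Snell's law: sin 15.5°/V₁ = sin 30.8°/V₂.
V₁ = V₂·sin 15.5°/sin 30.8° = 3531 × 0.5219 = 1842.85 m/s.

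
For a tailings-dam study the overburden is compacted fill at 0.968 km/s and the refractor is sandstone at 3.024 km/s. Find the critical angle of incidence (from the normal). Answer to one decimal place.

At critical incidence the refracted ray runs along the interface (θ₂ = 90°), so sin θ_c = V₁/V₂.
θ_c = arcsin(0.968/3.024) = arcsin 0.3201 = 18.67°.

18.7°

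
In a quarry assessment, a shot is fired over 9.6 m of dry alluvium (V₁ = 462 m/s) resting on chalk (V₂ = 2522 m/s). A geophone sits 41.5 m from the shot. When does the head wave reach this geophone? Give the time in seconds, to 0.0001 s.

0.0573 s

t = x/V₂ + 2h·√(V₂²−V₁²)/(V₁V₂).
√(V₂²−V₁²) = √(2522²−462²) = 2479.3 m/s; delay term = 2·9.6·2479.3/(462·2522) = 0.04086 s.
t = 41.5/2522 + 0.04086 = 0.05731 s.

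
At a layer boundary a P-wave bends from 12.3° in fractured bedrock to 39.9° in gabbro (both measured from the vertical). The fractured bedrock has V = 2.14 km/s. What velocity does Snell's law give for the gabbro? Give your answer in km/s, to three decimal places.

Snell's law: sin 12.3°/V₁ = sin 39.9°/V₂.
V₂ = V₁·sin 39.9°/sin 12.3° = 2.14 × 3.0111 = 6.444 km/s.

6.444 km/s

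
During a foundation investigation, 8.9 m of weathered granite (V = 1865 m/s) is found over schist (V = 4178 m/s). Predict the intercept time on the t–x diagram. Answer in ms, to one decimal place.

tᵢ = 2h·√(V₂²−V₁²)/(V₁V₂).
√(V₂²−V₁²) = √(4178²−1865²) = 3738.6 m/s.
tᵢ = 2·8.9·3738.6/(1865·4178) = 0.00854 s.

8.5 ms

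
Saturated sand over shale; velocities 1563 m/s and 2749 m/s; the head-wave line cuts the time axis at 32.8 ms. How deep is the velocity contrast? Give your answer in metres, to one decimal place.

31.2 m

h = tᵢ·V₁·V₂ / (2·√(V₂²−V₁²)).
√(V₂²−V₁²) = √(2749² − 1563²) = 2261.4 m/s.
h = 0.0328 s × 1563 × 2749 / (2 × 2261.4) = 31.16 m.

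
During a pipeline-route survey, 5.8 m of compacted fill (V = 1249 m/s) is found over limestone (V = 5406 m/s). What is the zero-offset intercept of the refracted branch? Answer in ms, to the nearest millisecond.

θ_c = arcsin(V₁/V₂) = arcsin(1249/5406) = 13.36°; cos θ_c = 0.9729.
tᵢ = 2h·cos θ_c / V₁ = 2·5.8·0.9729 / 1249 = 0.00904 s.

9 ms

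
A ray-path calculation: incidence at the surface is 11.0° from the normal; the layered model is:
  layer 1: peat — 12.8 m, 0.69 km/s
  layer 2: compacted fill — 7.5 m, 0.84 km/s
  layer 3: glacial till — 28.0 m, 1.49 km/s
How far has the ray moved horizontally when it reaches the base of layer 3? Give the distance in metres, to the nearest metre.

17 m

Ray parameter p = sin 11.0° / 0.69 km/s = 2.7653e-01 s/km.
Layer 1: θ = 11.00°; offset = 12.8·tan 11.00° = 2.488 m.
Layer 2: sin θ = p·0.84 = 0.2323 → θ = 13.43°; offset = 7.5·tan 13.43° = 1.791 m.
Layer 3: sin θ = p·1.49 = 0.4120 → θ = 24.33°; offset = 28.0·tan 24.33° = 12.662 m.
Σ offsets = 16.941 m.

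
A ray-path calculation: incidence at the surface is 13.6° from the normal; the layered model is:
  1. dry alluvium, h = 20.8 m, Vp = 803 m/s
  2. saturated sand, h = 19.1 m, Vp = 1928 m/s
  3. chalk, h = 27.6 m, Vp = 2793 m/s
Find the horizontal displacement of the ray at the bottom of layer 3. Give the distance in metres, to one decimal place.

Ray parameter p = sin 13.6° / 803 m/s = 2.9283e-04 s/m.
Layer 1: θ = 13.60°; offset = 20.8·tan 13.60° = 5.032 m.
Layer 2: sin θ = p·1928 = 0.5646 → θ = 34.37°; offset = 19.1·tan 34.37° = 13.065 m.
Layer 3: sin θ = p·2793 = 0.8179 → θ = 54.87°; offset = 27.6·tan 54.87° = 39.231 m.
Σ offsets = 57.327 m.

57.3 m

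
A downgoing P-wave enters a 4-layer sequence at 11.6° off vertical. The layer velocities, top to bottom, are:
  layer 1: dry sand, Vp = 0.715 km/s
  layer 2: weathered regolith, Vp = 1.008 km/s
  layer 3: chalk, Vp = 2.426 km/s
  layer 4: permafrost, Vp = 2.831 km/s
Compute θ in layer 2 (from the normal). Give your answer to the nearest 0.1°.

Ray parameter p = sin 11.6° / 0.715 = 2.8123e-01 s/km.
sin θ_2 = p·V_2 = 2.8123e-01 × 1.008 = 0.2835.
θ_2 = 16.47° from the vertical.

16.5°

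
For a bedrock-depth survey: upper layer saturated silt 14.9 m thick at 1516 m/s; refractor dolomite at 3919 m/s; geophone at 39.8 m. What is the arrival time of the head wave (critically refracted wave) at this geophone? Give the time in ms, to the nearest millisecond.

28 ms

θ_c = arcsin(V₁/V₂) = arcsin(1516/3919) = 22.76°, cos θ_c = 0.9221.
Intercept time tᵢ = 2h cos θ_c / V₁ = 2·14.9·0.9221/1516 = 0.01813 s.
t = x/V₂ + tᵢ = 39.8/3919 + 0.01813 = 0.02828 s.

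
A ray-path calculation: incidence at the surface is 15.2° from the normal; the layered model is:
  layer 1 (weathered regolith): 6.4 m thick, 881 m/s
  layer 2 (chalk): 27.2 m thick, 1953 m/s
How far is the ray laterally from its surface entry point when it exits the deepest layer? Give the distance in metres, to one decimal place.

Apply Snell's law at each interface; in layer i the horizontal offset is hᵢ·tan θᵢ.
Layer 1: θ = 15.20°; offset = 6.4·tan 15.20° = 1.739 m.
Layer 2: sin θ = 1953·sin 15.2°/881 = 0.5812, θ = 35.54°; offset = 27.2·tan 35.54° = 19.428 m.
Total horizontal offset = 21.167 m.

21.2 m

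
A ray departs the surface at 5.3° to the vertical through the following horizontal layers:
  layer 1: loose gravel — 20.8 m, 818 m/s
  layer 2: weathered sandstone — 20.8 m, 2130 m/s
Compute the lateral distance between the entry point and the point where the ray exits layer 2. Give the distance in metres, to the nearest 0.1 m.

7.1 m

Apply Snell's law at each interface; in layer i the horizontal offset is hᵢ·tan θᵢ.
Layer 1: θ = 5.30°; offset = 20.8·tan 5.30° = 1.930 m.
Layer 2: sin θ = 2130·sin 5.3°/818 = 0.2405, θ = 13.92°; offset = 20.8·tan 13.92° = 5.154 m.
Total horizontal offset = 7.084 m.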